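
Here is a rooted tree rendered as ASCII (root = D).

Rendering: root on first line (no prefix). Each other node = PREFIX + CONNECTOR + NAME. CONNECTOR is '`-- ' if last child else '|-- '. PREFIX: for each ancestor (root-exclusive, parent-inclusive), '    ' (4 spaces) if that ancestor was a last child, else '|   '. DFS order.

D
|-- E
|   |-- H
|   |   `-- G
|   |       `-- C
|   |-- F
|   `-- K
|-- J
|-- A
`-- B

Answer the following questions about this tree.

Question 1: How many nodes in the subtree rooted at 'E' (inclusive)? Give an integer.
Answer: 6

Derivation:
Subtree rooted at E contains: C, E, F, G, H, K
Count = 6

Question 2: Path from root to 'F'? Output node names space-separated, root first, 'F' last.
Walk down from root: D -> E -> F

Answer: D E F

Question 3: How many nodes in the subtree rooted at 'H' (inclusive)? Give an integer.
Subtree rooted at H contains: C, G, H
Count = 3

Answer: 3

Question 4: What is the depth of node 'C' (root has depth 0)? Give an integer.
Answer: 4

Derivation:
Path from root to C: D -> E -> H -> G -> C
Depth = number of edges = 4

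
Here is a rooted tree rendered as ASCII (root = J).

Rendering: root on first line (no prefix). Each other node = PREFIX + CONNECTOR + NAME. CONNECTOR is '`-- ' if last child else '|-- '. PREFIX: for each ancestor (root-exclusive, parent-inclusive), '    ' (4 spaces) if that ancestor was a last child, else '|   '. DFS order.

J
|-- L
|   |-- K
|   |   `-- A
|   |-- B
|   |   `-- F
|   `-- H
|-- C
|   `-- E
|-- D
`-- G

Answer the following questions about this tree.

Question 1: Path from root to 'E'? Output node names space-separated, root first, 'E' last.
Answer: J C E

Derivation:
Walk down from root: J -> C -> E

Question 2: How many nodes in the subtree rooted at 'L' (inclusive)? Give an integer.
Answer: 6

Derivation:
Subtree rooted at L contains: A, B, F, H, K, L
Count = 6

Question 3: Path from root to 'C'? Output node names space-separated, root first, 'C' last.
Walk down from root: J -> C

Answer: J C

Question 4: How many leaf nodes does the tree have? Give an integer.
Answer: 6

Derivation:
Leaves (nodes with no children): A, D, E, F, G, H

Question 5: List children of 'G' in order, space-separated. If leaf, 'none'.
Answer: none

Derivation:
Node G's children (from adjacency): (leaf)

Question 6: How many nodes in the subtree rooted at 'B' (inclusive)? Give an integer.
Answer: 2

Derivation:
Subtree rooted at B contains: B, F
Count = 2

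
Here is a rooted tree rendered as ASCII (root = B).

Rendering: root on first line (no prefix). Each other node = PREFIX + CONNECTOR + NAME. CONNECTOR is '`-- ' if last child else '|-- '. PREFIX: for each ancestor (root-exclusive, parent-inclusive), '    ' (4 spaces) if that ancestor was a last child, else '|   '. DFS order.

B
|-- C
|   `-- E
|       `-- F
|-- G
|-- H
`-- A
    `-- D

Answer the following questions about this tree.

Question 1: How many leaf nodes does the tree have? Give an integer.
Answer: 4

Derivation:
Leaves (nodes with no children): D, F, G, H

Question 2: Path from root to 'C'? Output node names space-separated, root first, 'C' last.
Walk down from root: B -> C

Answer: B C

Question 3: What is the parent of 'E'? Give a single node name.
Scan adjacency: E appears as child of C

Answer: C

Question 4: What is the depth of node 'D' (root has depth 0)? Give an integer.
Path from root to D: B -> A -> D
Depth = number of edges = 2

Answer: 2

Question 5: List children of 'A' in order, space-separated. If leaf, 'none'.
Answer: D

Derivation:
Node A's children (from adjacency): D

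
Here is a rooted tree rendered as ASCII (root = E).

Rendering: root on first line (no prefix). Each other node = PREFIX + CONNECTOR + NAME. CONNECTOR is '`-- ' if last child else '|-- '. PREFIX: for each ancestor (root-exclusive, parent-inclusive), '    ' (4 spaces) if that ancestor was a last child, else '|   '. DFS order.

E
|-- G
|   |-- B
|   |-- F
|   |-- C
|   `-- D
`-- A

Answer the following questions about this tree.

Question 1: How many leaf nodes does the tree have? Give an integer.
Leaves (nodes with no children): A, B, C, D, F

Answer: 5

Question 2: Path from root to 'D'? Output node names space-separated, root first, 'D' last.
Walk down from root: E -> G -> D

Answer: E G D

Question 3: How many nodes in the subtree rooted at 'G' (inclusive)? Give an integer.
Subtree rooted at G contains: B, C, D, F, G
Count = 5

Answer: 5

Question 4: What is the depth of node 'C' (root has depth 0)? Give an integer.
Answer: 2

Derivation:
Path from root to C: E -> G -> C
Depth = number of edges = 2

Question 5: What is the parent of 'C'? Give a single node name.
Scan adjacency: C appears as child of G

Answer: G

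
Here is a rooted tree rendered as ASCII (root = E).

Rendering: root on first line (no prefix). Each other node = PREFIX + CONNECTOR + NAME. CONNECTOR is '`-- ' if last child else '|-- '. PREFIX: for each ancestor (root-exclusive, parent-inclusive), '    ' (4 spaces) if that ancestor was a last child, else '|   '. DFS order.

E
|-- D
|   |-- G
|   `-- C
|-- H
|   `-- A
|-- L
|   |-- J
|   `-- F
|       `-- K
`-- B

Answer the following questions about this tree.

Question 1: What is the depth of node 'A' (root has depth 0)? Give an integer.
Answer: 2

Derivation:
Path from root to A: E -> H -> A
Depth = number of edges = 2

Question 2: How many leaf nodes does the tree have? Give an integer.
Leaves (nodes with no children): A, B, C, G, J, K

Answer: 6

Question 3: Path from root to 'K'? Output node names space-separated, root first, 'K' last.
Answer: E L F K

Derivation:
Walk down from root: E -> L -> F -> K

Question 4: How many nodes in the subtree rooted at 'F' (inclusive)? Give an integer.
Answer: 2

Derivation:
Subtree rooted at F contains: F, K
Count = 2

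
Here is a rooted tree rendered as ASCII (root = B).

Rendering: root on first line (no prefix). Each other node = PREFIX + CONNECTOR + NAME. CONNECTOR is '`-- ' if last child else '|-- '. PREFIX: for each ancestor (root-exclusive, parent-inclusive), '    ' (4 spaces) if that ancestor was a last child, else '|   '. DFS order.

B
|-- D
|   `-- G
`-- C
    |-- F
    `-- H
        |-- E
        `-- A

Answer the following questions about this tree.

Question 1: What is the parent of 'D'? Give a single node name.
Scan adjacency: D appears as child of B

Answer: B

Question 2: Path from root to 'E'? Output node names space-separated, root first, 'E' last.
Walk down from root: B -> C -> H -> E

Answer: B C H E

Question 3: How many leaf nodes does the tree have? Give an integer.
Leaves (nodes with no children): A, E, F, G

Answer: 4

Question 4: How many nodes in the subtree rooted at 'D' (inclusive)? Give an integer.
Subtree rooted at D contains: D, G
Count = 2

Answer: 2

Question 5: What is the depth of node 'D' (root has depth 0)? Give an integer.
Path from root to D: B -> D
Depth = number of edges = 1

Answer: 1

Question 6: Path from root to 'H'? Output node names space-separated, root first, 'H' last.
Answer: B C H

Derivation:
Walk down from root: B -> C -> H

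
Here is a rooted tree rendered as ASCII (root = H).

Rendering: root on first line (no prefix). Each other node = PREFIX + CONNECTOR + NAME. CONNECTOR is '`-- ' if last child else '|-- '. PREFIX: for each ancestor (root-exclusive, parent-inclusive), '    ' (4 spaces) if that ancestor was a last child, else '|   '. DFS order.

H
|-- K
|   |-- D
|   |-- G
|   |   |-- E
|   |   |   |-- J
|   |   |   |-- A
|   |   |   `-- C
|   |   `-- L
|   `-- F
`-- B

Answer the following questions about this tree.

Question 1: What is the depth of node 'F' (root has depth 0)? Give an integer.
Answer: 2

Derivation:
Path from root to F: H -> K -> F
Depth = number of edges = 2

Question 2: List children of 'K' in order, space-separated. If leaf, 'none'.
Node K's children (from adjacency): D, G, F

Answer: D G F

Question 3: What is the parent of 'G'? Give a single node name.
Scan adjacency: G appears as child of K

Answer: K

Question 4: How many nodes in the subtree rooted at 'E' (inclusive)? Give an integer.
Answer: 4

Derivation:
Subtree rooted at E contains: A, C, E, J
Count = 4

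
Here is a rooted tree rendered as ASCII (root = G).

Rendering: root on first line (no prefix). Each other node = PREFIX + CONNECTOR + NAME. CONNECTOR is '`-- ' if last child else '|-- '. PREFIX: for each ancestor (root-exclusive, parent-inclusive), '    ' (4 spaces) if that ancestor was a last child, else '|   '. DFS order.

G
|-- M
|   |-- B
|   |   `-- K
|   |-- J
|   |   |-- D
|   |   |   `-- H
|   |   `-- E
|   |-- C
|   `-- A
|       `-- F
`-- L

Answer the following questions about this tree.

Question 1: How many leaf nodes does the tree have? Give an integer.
Leaves (nodes with no children): C, E, F, H, K, L

Answer: 6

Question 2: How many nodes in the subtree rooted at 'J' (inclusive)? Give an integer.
Answer: 4

Derivation:
Subtree rooted at J contains: D, E, H, J
Count = 4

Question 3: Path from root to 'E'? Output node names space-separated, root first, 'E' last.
Answer: G M J E

Derivation:
Walk down from root: G -> M -> J -> E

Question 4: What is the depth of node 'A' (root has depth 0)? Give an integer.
Path from root to A: G -> M -> A
Depth = number of edges = 2

Answer: 2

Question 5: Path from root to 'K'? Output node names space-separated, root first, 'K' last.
Answer: G M B K

Derivation:
Walk down from root: G -> M -> B -> K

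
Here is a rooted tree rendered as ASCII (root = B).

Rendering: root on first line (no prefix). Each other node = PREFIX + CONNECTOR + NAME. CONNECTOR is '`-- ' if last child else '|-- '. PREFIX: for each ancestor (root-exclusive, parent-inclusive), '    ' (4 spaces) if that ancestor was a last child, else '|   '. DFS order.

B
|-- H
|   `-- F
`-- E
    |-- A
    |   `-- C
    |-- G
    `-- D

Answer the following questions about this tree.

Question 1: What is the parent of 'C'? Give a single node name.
Answer: A

Derivation:
Scan adjacency: C appears as child of A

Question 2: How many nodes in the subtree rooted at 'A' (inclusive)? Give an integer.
Answer: 2

Derivation:
Subtree rooted at A contains: A, C
Count = 2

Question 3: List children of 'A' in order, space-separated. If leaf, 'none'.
Node A's children (from adjacency): C

Answer: C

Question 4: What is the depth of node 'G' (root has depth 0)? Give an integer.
Answer: 2

Derivation:
Path from root to G: B -> E -> G
Depth = number of edges = 2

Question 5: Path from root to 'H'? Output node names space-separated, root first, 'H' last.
Answer: B H

Derivation:
Walk down from root: B -> H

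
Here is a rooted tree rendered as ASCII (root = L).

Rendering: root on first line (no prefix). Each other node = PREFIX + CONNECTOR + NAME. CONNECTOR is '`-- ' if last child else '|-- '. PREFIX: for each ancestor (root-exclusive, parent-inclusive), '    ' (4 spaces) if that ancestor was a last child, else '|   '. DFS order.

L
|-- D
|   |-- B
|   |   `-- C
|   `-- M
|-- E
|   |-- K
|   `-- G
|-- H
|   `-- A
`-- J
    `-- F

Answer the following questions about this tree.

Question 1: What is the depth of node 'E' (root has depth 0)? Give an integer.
Path from root to E: L -> E
Depth = number of edges = 1

Answer: 1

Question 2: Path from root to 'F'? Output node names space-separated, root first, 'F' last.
Answer: L J F

Derivation:
Walk down from root: L -> J -> F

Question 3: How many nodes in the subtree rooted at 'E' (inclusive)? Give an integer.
Answer: 3

Derivation:
Subtree rooted at E contains: E, G, K
Count = 3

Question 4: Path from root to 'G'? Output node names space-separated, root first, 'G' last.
Answer: L E G

Derivation:
Walk down from root: L -> E -> G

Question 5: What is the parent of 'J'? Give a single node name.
Scan adjacency: J appears as child of L

Answer: L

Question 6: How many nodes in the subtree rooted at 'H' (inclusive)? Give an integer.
Answer: 2

Derivation:
Subtree rooted at H contains: A, H
Count = 2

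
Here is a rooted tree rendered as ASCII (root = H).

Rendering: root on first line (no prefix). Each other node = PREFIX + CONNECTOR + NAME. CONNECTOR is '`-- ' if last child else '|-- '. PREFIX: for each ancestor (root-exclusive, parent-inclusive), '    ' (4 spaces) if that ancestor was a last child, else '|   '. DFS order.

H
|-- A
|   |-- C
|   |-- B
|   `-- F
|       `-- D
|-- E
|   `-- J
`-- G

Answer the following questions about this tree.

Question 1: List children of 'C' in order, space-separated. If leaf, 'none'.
Answer: none

Derivation:
Node C's children (from adjacency): (leaf)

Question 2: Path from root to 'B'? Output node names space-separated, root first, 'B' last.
Answer: H A B

Derivation:
Walk down from root: H -> A -> B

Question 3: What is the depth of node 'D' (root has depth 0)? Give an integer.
Path from root to D: H -> A -> F -> D
Depth = number of edges = 3

Answer: 3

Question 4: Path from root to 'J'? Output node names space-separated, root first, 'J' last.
Walk down from root: H -> E -> J

Answer: H E J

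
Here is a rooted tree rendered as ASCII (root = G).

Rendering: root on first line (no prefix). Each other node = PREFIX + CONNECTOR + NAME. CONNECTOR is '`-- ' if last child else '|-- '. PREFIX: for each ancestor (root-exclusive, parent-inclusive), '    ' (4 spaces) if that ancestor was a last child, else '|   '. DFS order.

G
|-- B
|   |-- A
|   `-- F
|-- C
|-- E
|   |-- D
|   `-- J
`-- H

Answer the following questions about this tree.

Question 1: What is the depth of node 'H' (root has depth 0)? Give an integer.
Path from root to H: G -> H
Depth = number of edges = 1

Answer: 1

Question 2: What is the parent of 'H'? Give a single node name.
Answer: G

Derivation:
Scan adjacency: H appears as child of G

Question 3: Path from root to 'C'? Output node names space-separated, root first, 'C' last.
Answer: G C

Derivation:
Walk down from root: G -> C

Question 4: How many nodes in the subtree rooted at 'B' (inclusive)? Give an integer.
Answer: 3

Derivation:
Subtree rooted at B contains: A, B, F
Count = 3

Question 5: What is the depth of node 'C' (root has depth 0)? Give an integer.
Path from root to C: G -> C
Depth = number of edges = 1

Answer: 1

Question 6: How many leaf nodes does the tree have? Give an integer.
Answer: 6

Derivation:
Leaves (nodes with no children): A, C, D, F, H, J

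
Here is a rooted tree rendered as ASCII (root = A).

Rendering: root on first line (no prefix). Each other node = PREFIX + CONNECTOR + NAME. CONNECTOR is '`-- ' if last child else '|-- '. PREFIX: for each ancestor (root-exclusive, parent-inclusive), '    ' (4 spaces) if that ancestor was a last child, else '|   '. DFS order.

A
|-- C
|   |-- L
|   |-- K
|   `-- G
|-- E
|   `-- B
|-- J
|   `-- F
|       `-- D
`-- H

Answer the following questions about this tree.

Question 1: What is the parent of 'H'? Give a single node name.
Scan adjacency: H appears as child of A

Answer: A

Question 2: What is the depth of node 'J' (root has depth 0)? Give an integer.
Path from root to J: A -> J
Depth = number of edges = 1

Answer: 1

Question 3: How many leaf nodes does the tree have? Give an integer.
Answer: 6

Derivation:
Leaves (nodes with no children): B, D, G, H, K, L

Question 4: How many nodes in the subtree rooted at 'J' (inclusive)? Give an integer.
Answer: 3

Derivation:
Subtree rooted at J contains: D, F, J
Count = 3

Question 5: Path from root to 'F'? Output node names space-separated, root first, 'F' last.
Answer: A J F

Derivation:
Walk down from root: A -> J -> F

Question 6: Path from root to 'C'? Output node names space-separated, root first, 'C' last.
Walk down from root: A -> C

Answer: A C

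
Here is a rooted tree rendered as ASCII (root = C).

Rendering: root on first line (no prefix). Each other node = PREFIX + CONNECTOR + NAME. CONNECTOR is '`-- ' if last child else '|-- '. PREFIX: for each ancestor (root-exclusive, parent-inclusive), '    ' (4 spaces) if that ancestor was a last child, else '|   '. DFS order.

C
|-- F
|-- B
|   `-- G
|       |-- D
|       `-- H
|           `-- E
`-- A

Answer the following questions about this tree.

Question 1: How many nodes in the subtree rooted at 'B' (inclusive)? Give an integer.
Answer: 5

Derivation:
Subtree rooted at B contains: B, D, E, G, H
Count = 5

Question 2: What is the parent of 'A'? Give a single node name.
Scan adjacency: A appears as child of C

Answer: C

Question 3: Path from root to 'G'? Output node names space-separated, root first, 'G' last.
Walk down from root: C -> B -> G

Answer: C B G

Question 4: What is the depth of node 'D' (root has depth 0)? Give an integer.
Path from root to D: C -> B -> G -> D
Depth = number of edges = 3

Answer: 3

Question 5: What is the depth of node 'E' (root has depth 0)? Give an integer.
Path from root to E: C -> B -> G -> H -> E
Depth = number of edges = 4

Answer: 4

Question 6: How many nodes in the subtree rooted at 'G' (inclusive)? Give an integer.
Answer: 4

Derivation:
Subtree rooted at G contains: D, E, G, H
Count = 4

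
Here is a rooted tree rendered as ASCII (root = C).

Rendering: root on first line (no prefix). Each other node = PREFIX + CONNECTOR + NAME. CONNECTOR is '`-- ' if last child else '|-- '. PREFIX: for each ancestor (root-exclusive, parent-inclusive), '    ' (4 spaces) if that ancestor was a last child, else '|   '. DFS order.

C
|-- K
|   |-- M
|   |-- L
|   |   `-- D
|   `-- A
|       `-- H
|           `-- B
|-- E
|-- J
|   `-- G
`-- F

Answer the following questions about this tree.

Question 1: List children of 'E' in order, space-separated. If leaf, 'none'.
Answer: none

Derivation:
Node E's children (from adjacency): (leaf)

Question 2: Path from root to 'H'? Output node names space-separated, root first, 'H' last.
Answer: C K A H

Derivation:
Walk down from root: C -> K -> A -> H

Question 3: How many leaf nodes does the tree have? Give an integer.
Leaves (nodes with no children): B, D, E, F, G, M

Answer: 6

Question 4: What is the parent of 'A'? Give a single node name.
Scan adjacency: A appears as child of K

Answer: K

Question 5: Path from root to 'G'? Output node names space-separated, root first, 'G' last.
Answer: C J G

Derivation:
Walk down from root: C -> J -> G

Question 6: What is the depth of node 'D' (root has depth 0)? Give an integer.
Path from root to D: C -> K -> L -> D
Depth = number of edges = 3

Answer: 3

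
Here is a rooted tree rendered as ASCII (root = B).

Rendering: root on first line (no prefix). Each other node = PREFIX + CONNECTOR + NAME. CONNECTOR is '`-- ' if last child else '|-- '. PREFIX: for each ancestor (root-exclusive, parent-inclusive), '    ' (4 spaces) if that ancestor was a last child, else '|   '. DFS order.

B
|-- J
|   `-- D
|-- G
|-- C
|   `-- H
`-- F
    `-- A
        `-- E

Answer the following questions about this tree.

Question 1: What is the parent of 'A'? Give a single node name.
Scan adjacency: A appears as child of F

Answer: F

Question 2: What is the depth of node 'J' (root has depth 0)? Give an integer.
Path from root to J: B -> J
Depth = number of edges = 1

Answer: 1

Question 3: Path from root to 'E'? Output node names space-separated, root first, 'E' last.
Answer: B F A E

Derivation:
Walk down from root: B -> F -> A -> E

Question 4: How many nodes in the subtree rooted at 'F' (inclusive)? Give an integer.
Answer: 3

Derivation:
Subtree rooted at F contains: A, E, F
Count = 3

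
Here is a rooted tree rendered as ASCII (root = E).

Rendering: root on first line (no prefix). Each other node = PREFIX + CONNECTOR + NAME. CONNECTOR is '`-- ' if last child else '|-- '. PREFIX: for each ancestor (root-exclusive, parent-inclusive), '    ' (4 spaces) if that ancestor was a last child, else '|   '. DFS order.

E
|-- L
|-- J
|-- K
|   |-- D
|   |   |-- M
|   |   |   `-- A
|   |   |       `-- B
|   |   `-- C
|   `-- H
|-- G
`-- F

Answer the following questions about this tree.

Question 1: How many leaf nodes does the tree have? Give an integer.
Answer: 7

Derivation:
Leaves (nodes with no children): B, C, F, G, H, J, L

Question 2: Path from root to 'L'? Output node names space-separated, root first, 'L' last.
Answer: E L

Derivation:
Walk down from root: E -> L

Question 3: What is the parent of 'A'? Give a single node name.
Answer: M

Derivation:
Scan adjacency: A appears as child of M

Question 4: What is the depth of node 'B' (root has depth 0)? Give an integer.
Path from root to B: E -> K -> D -> M -> A -> B
Depth = number of edges = 5

Answer: 5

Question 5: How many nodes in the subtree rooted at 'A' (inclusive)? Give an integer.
Answer: 2

Derivation:
Subtree rooted at A contains: A, B
Count = 2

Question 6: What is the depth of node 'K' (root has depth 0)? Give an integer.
Path from root to K: E -> K
Depth = number of edges = 1

Answer: 1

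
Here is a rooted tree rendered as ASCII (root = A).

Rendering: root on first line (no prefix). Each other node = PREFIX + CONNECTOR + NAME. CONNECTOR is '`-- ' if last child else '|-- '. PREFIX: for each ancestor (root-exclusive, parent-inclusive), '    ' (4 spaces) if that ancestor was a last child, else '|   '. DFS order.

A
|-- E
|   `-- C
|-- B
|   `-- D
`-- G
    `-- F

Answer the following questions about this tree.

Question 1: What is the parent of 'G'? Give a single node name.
Scan adjacency: G appears as child of A

Answer: A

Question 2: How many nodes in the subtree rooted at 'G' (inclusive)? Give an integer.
Subtree rooted at G contains: F, G
Count = 2

Answer: 2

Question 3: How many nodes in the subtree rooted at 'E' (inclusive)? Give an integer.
Subtree rooted at E contains: C, E
Count = 2

Answer: 2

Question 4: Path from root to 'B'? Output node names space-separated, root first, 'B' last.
Walk down from root: A -> B

Answer: A B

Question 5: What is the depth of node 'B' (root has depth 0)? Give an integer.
Answer: 1

Derivation:
Path from root to B: A -> B
Depth = number of edges = 1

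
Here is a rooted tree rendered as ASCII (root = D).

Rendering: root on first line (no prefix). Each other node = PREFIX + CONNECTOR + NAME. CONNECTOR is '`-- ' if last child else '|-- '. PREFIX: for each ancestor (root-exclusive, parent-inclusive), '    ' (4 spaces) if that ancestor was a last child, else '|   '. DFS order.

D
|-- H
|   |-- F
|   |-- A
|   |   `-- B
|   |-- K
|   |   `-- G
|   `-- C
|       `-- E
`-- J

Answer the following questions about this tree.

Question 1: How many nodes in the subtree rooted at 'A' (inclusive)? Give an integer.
Subtree rooted at A contains: A, B
Count = 2

Answer: 2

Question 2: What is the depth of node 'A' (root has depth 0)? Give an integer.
Path from root to A: D -> H -> A
Depth = number of edges = 2

Answer: 2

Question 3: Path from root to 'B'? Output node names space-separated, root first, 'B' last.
Answer: D H A B

Derivation:
Walk down from root: D -> H -> A -> B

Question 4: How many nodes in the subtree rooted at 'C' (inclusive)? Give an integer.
Answer: 2

Derivation:
Subtree rooted at C contains: C, E
Count = 2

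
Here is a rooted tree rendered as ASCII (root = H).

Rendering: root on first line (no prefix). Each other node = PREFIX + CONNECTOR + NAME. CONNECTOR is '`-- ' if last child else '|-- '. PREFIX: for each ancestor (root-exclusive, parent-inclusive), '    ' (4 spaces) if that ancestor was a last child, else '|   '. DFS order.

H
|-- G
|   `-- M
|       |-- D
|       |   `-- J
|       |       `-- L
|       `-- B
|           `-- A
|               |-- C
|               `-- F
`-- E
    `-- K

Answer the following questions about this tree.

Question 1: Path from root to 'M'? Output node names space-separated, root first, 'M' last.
Walk down from root: H -> G -> M

Answer: H G M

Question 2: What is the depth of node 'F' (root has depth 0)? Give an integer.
Path from root to F: H -> G -> M -> B -> A -> F
Depth = number of edges = 5

Answer: 5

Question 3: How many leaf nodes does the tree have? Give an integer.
Answer: 4

Derivation:
Leaves (nodes with no children): C, F, K, L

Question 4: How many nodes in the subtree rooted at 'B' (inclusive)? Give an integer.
Subtree rooted at B contains: A, B, C, F
Count = 4

Answer: 4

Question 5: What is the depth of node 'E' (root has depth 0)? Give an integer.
Answer: 1

Derivation:
Path from root to E: H -> E
Depth = number of edges = 1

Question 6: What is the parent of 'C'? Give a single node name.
Scan adjacency: C appears as child of A

Answer: A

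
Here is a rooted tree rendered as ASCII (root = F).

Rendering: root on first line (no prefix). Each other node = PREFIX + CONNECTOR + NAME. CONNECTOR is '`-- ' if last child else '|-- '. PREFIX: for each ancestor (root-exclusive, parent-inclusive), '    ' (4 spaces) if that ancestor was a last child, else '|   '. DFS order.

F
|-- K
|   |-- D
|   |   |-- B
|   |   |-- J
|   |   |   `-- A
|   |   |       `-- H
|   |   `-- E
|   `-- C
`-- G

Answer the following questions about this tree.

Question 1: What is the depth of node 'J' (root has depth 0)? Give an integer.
Path from root to J: F -> K -> D -> J
Depth = number of edges = 3

Answer: 3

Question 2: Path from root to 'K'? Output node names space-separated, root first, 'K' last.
Answer: F K

Derivation:
Walk down from root: F -> K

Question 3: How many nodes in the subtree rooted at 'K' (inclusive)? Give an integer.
Subtree rooted at K contains: A, B, C, D, E, H, J, K
Count = 8

Answer: 8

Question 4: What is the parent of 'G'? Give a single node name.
Scan adjacency: G appears as child of F

Answer: F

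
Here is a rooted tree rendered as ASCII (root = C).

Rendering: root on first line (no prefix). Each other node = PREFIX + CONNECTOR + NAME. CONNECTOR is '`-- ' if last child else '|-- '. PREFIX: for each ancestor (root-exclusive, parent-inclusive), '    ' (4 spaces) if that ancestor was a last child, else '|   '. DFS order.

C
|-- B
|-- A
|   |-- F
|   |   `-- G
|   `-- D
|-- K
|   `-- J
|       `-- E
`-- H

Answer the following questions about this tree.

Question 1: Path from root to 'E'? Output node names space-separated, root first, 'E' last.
Walk down from root: C -> K -> J -> E

Answer: C K J E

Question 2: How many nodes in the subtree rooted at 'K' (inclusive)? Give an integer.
Subtree rooted at K contains: E, J, K
Count = 3

Answer: 3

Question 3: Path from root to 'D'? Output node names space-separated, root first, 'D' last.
Answer: C A D

Derivation:
Walk down from root: C -> A -> D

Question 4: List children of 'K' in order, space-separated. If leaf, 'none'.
Node K's children (from adjacency): J

Answer: J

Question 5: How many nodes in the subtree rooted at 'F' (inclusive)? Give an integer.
Subtree rooted at F contains: F, G
Count = 2

Answer: 2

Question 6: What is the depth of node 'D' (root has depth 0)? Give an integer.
Path from root to D: C -> A -> D
Depth = number of edges = 2

Answer: 2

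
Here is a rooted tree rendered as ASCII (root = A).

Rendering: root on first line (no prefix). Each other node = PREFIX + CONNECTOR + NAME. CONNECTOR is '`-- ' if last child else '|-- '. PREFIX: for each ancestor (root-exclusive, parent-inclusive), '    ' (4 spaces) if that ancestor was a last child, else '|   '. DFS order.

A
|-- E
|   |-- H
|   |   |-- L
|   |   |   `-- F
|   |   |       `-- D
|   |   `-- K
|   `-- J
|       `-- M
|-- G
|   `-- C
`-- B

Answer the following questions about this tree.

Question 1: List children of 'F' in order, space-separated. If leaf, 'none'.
Answer: D

Derivation:
Node F's children (from adjacency): D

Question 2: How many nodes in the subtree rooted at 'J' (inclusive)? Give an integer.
Subtree rooted at J contains: J, M
Count = 2

Answer: 2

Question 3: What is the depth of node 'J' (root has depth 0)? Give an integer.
Answer: 2

Derivation:
Path from root to J: A -> E -> J
Depth = number of edges = 2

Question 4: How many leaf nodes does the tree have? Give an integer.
Answer: 5

Derivation:
Leaves (nodes with no children): B, C, D, K, M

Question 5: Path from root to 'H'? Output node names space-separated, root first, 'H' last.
Walk down from root: A -> E -> H

Answer: A E H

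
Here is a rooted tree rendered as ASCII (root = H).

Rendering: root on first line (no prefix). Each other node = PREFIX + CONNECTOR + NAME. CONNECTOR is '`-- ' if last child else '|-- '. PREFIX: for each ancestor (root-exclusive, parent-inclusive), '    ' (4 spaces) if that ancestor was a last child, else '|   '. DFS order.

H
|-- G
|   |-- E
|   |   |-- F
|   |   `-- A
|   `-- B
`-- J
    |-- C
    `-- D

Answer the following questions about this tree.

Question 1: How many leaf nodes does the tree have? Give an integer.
Answer: 5

Derivation:
Leaves (nodes with no children): A, B, C, D, F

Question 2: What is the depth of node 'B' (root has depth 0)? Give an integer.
Path from root to B: H -> G -> B
Depth = number of edges = 2

Answer: 2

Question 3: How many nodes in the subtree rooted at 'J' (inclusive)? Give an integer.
Subtree rooted at J contains: C, D, J
Count = 3

Answer: 3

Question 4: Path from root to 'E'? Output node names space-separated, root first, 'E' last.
Walk down from root: H -> G -> E

Answer: H G E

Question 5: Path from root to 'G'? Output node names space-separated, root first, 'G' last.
Walk down from root: H -> G

Answer: H G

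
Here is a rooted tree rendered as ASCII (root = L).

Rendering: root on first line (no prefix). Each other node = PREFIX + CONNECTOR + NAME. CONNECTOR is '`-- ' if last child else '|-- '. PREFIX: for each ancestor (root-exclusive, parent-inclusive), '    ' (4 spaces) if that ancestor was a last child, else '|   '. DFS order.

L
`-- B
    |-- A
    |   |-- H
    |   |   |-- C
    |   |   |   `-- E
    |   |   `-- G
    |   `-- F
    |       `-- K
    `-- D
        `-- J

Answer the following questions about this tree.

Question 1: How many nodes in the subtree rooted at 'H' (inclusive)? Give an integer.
Subtree rooted at H contains: C, E, G, H
Count = 4

Answer: 4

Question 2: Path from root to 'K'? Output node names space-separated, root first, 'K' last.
Walk down from root: L -> B -> A -> F -> K

Answer: L B A F K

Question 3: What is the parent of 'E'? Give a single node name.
Scan adjacency: E appears as child of C

Answer: C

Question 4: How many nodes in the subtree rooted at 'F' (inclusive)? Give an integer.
Answer: 2

Derivation:
Subtree rooted at F contains: F, K
Count = 2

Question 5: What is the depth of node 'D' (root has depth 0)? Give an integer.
Path from root to D: L -> B -> D
Depth = number of edges = 2

Answer: 2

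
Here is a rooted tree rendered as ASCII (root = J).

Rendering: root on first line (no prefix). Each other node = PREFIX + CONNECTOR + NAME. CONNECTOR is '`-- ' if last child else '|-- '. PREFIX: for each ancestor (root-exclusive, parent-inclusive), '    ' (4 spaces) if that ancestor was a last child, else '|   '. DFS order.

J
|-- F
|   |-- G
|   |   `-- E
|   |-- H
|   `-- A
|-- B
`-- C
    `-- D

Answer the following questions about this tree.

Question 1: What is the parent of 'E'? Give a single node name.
Scan adjacency: E appears as child of G

Answer: G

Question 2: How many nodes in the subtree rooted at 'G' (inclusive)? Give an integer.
Subtree rooted at G contains: E, G
Count = 2

Answer: 2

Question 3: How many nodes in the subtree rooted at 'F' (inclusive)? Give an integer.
Answer: 5

Derivation:
Subtree rooted at F contains: A, E, F, G, H
Count = 5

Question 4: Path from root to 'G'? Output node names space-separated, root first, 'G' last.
Walk down from root: J -> F -> G

Answer: J F G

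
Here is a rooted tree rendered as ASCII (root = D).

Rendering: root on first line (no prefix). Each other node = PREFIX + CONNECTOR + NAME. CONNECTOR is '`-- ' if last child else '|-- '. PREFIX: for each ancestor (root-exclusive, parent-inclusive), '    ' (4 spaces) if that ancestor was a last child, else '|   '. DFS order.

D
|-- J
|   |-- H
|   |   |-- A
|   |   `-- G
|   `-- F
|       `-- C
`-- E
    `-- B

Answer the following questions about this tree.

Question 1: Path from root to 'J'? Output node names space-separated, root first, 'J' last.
Answer: D J

Derivation:
Walk down from root: D -> J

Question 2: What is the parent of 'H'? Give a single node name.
Scan adjacency: H appears as child of J

Answer: J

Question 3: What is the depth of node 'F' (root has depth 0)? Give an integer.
Answer: 2

Derivation:
Path from root to F: D -> J -> F
Depth = number of edges = 2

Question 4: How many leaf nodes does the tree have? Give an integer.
Leaves (nodes with no children): A, B, C, G

Answer: 4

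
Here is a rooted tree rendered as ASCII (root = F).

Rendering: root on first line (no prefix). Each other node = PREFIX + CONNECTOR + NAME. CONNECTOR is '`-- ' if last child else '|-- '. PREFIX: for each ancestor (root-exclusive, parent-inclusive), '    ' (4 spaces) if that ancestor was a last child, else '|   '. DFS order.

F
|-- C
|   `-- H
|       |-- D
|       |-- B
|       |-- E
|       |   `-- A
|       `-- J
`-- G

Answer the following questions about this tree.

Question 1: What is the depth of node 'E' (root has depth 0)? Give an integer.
Path from root to E: F -> C -> H -> E
Depth = number of edges = 3

Answer: 3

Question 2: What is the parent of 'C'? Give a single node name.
Answer: F

Derivation:
Scan adjacency: C appears as child of F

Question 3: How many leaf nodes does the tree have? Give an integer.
Leaves (nodes with no children): A, B, D, G, J

Answer: 5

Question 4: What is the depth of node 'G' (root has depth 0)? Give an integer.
Path from root to G: F -> G
Depth = number of edges = 1

Answer: 1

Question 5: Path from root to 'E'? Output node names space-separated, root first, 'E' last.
Walk down from root: F -> C -> H -> E

Answer: F C H E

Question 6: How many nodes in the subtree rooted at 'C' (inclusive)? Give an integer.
Subtree rooted at C contains: A, B, C, D, E, H, J
Count = 7

Answer: 7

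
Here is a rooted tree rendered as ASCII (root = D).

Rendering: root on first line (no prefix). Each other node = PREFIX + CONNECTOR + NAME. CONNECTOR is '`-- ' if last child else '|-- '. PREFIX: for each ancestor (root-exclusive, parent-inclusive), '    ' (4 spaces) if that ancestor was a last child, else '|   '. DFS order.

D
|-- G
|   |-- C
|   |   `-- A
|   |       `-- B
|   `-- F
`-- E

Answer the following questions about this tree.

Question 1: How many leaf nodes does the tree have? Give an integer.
Leaves (nodes with no children): B, E, F

Answer: 3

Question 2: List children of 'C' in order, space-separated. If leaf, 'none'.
Node C's children (from adjacency): A

Answer: A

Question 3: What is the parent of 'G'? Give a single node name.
Answer: D

Derivation:
Scan adjacency: G appears as child of D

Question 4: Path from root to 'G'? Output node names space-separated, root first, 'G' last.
Answer: D G

Derivation:
Walk down from root: D -> G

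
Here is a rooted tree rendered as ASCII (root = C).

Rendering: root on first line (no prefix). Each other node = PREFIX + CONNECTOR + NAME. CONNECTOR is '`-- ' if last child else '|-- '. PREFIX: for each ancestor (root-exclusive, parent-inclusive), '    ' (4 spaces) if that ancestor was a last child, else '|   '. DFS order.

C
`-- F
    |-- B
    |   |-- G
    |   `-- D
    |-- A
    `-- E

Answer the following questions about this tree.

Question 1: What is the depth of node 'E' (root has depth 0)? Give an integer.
Answer: 2

Derivation:
Path from root to E: C -> F -> E
Depth = number of edges = 2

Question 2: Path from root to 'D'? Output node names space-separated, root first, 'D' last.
Answer: C F B D

Derivation:
Walk down from root: C -> F -> B -> D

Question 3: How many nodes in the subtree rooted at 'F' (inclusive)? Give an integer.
Subtree rooted at F contains: A, B, D, E, F, G
Count = 6

Answer: 6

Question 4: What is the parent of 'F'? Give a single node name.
Answer: C

Derivation:
Scan adjacency: F appears as child of C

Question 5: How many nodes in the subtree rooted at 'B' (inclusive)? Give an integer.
Subtree rooted at B contains: B, D, G
Count = 3

Answer: 3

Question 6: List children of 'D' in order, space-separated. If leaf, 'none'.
Node D's children (from adjacency): (leaf)

Answer: none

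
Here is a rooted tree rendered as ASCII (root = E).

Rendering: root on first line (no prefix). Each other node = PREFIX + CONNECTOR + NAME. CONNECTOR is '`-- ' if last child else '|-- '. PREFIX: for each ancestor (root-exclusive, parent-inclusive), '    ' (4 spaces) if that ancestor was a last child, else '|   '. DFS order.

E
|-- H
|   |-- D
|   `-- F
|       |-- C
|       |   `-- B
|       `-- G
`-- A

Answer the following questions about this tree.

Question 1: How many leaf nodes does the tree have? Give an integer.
Leaves (nodes with no children): A, B, D, G

Answer: 4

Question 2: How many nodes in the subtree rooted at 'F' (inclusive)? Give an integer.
Answer: 4

Derivation:
Subtree rooted at F contains: B, C, F, G
Count = 4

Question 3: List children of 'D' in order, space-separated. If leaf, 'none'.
Node D's children (from adjacency): (leaf)

Answer: none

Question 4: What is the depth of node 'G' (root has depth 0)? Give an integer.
Path from root to G: E -> H -> F -> G
Depth = number of edges = 3

Answer: 3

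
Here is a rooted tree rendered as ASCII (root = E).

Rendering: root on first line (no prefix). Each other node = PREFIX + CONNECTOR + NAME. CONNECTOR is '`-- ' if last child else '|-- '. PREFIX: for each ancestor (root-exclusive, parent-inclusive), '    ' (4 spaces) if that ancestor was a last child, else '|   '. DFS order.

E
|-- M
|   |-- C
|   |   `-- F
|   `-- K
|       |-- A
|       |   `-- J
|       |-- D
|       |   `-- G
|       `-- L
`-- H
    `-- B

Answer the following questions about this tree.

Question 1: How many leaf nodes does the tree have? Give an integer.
Answer: 5

Derivation:
Leaves (nodes with no children): B, F, G, J, L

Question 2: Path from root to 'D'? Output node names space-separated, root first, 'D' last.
Walk down from root: E -> M -> K -> D

Answer: E M K D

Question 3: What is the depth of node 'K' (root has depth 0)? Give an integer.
Path from root to K: E -> M -> K
Depth = number of edges = 2

Answer: 2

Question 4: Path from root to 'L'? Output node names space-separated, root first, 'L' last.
Walk down from root: E -> M -> K -> L

Answer: E M K L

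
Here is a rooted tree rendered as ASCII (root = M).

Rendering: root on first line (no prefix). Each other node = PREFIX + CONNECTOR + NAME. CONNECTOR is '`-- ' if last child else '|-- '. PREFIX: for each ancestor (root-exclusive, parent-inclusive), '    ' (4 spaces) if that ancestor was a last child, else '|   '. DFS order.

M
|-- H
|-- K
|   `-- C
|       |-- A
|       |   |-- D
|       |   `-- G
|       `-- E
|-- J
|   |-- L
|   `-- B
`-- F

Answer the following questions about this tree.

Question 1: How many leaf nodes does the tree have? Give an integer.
Answer: 7

Derivation:
Leaves (nodes with no children): B, D, E, F, G, H, L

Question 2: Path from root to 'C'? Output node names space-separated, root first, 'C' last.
Walk down from root: M -> K -> C

Answer: M K C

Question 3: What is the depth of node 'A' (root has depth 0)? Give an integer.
Path from root to A: M -> K -> C -> A
Depth = number of edges = 3

Answer: 3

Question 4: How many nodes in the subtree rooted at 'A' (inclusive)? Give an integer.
Answer: 3

Derivation:
Subtree rooted at A contains: A, D, G
Count = 3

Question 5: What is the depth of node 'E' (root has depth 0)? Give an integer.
Path from root to E: M -> K -> C -> E
Depth = number of edges = 3

Answer: 3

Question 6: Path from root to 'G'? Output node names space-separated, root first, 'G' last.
Answer: M K C A G

Derivation:
Walk down from root: M -> K -> C -> A -> G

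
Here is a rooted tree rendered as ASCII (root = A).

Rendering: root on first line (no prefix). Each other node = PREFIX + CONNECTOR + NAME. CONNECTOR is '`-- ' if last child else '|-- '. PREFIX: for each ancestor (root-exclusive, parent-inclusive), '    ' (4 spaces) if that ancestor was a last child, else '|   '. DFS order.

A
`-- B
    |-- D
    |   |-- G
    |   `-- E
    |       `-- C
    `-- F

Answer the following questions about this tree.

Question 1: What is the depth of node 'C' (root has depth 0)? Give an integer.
Answer: 4

Derivation:
Path from root to C: A -> B -> D -> E -> C
Depth = number of edges = 4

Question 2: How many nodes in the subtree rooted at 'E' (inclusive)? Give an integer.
Subtree rooted at E contains: C, E
Count = 2

Answer: 2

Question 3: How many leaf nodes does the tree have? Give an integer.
Leaves (nodes with no children): C, F, G

Answer: 3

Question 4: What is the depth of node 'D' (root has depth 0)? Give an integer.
Answer: 2

Derivation:
Path from root to D: A -> B -> D
Depth = number of edges = 2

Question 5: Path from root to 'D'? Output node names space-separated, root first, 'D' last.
Walk down from root: A -> B -> D

Answer: A B D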